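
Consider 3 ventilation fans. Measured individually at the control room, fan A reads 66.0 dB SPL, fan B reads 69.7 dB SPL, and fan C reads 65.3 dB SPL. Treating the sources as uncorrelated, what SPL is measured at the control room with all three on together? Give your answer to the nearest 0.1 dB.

Uncorrelated sources add in intensity (power), not in dB.
L_total = 10·log₁₀(10^(66.0/10) + 10^(69.7/10) + 10^(65.3/10)) = 10·log₁₀(16700000) = 72.2 dB SPL.

72.2 dB SPL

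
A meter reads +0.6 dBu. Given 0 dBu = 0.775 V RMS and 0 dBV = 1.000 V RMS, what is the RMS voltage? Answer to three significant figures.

V = 0.775 V × 10^(+0.6/20).
= 0.775 × 1.072 = 0.830 V.

0.830 V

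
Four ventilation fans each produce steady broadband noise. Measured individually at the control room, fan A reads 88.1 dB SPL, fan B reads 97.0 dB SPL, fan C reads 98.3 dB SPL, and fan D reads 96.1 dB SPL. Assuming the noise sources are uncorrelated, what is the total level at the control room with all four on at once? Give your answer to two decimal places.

102.17 dB SPL

Incoherent sources sum as intensities:
L_total = 10·log₁₀(10^(88.1/10) + 10^(97.0/10) + 10^(98.3/10) + 10^(96.1/10)) = 10·log₁₀(16492000000) = 102.17 dB SPL.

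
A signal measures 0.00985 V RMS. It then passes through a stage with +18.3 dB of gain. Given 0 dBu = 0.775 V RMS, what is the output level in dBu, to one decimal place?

Input level: 20·log₁₀(0.00985/0.775) = -37.92 dBu.
Output: -37.92 + 18.3 = -19.6 dBu.

-19.6 dBu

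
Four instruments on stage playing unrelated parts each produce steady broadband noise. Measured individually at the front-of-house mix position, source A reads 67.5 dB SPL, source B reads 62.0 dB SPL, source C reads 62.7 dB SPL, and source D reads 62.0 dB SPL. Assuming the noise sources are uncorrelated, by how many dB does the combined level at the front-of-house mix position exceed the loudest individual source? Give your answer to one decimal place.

2.8 dB

Incoherent sources sum as intensities:
L_total = 10·log₁₀(10^(67.5/10) + 10^(62.0/10) + 10^(62.7/10) + 10^(62.0/10)) = 70.28 dB SPL.
Excess over the loudest (67.5 dB): 70.28 − 67.5 = 2.8 dB.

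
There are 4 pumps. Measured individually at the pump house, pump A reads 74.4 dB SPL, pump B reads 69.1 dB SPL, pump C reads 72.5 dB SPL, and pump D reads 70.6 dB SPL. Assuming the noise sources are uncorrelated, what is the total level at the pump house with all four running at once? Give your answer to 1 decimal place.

Add the sources as powers (linear), then convert back to dB:
L_total = 10·log₁₀(10^(74.4/10) + 10^(69.1/10) + 10^(72.5/10) + 10^(70.6/10)) = 10·log₁₀(64930000) = 78.1 dB SPL.

78.1 dB SPL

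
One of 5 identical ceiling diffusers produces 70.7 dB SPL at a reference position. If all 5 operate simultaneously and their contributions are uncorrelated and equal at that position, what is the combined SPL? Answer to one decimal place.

5 equal incoherent sources raise the level by 10·log₁₀(5) = 6.99 dB.
L_total = 70.7 + 6.99 = 77.7 dB SPL.

77.7 dB SPL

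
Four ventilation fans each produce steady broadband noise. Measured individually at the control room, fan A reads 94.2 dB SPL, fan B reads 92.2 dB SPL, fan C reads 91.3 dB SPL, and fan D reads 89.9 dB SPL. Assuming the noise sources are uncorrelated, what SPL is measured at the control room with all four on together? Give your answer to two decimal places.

98.21 dB SPL

Uncorrelated sources add in intensity (power), not in dB.
L_total = 10·log₁₀(10^(94.2/10) + 10^(92.2/10) + 10^(91.3/10) + 10^(89.9/10)) = 10·log₁₀(6616000000) = 98.21 dB SPL.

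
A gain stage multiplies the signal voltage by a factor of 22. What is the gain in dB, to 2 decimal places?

Voltage is an amplitude quantity, so gain = 20·log₁₀(V_out/V_in).
20·log₁₀(22) = 26.85 dB.

26.85 dB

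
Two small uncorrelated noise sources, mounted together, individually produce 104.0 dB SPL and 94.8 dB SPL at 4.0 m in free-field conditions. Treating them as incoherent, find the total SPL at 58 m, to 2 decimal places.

81.27 dB SPL

Combined at 4.0 m: 10·log₁₀(10^(104.0/10)+10^(94.8/10)) = 104.493 dB SPL.
Then apply −20·log₁₀(58/4.0) = -23.227 dB → 81.27 dB SPL.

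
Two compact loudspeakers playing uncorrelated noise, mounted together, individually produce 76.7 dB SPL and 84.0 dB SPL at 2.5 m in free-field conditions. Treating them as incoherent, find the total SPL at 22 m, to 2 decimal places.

Combined at 2.5 m: 10·log₁₀(10^(76.7/10)+10^(84.0/10)) = 84.742 dB SPL.
Then apply −20·log₁₀(22/2.5) = -18.890 dB → 65.85 dB SPL.

65.85 dB SPL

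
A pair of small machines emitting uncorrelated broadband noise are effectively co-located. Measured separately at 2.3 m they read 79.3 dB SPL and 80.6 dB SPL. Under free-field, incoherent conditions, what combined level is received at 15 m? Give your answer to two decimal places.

66.72 dB SPL

Combined at 2.3 m: 10·log₁₀(10^(79.3/10)+10^(80.6/10)) = 83.009 dB SPL.
Then apply −20·log₁₀(15/2.3) = -16.287 dB → 66.72 dB SPL.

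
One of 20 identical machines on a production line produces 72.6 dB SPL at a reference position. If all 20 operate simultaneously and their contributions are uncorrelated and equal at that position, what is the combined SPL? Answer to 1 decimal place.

20 equal incoherent sources raise the level by 10·log₁₀(20) = 13.01 dB.
L_total = 72.6 + 13.01 = 85.6 dB SPL.

85.6 dB SPL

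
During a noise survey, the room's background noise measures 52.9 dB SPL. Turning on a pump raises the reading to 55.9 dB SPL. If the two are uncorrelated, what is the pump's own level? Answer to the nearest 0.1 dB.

Background correction is a power subtraction:
L_src = 10·log₁₀(10^(55.9/10) − 10^(52.9/10)) = 10·log₁₀(194100) = 52.9 dB SPL.

52.9 dB SPL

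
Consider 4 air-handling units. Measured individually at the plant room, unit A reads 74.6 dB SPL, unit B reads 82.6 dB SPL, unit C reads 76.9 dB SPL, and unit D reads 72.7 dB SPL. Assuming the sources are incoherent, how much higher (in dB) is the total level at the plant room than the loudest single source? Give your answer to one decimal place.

1.8 dB

Add the sources as powers (linear), then convert back to dB:
L_total = 10·log₁₀(10^(74.6/10) + 10^(82.6/10) + 10^(76.9/10) + 10^(72.7/10)) = 84.45 dB SPL.
Excess over the loudest (82.6 dB): 84.45 − 82.6 = 1.8 dB.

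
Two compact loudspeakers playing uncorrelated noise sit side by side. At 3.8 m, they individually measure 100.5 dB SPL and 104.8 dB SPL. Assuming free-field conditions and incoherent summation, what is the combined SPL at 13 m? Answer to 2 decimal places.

95.49 dB SPL

Combined at 3.8 m: 10·log₁₀(10^(100.5/10)+10^(104.8/10)) = 106.172 dB SPL.
Then apply −20·log₁₀(13/3.8) = -10.683 dB → 95.49 dB SPL.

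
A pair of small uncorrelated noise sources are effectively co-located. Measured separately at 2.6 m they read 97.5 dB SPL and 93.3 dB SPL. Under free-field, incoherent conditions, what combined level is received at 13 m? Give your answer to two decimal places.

84.92 dB SPL

Combined at 2.6 m: 10·log₁₀(10^(97.5/10)+10^(93.3/10)) = 98.899 dB SPL.
Then apply −20·log₁₀(13/2.6) = -13.979 dB → 84.92 dB SPL.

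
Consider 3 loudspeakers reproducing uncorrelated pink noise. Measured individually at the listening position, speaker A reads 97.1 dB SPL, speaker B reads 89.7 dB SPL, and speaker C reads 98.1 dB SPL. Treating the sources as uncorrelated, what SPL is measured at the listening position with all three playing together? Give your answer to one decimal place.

101.0 dB SPL

Incoherent sources sum as intensities:
L_total = 10·log₁₀(10^(97.1/10) + 10^(89.7/10) + 10^(98.1/10)) = 10·log₁₀(12518000000) = 101.0 dB SPL.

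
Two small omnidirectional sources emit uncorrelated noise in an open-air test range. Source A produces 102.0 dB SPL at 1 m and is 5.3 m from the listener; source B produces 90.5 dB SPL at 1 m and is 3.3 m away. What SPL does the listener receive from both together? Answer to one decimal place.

At the listener: L_A = 102.0 − 20·log₁₀(5.3) = 87.51 dB; L_B = 90.5 − 20·log₁₀(3.3) = 80.13 dB.
Combined: 10·log₁₀(10^(87.51/10)+10^(80.13/10)) = 88.2 dB SPL.

88.2 dB SPL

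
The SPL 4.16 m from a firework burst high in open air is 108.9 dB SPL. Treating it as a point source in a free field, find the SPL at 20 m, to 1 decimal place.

For a point source in a free field, ΔL = −20·log₁₀(d₂/d₁).
ΔL = −20·log₁₀(20/4.16) = -13.64 dB, so L₂ = 108.9 + (-13.64) = 95.3 dB SPL.

95.3 dB SPL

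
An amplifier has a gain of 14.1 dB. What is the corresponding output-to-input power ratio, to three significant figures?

Power ratio = 10^(dB/10).
10^(14.1/10) = 10^(1.410) = 25.7.

25.7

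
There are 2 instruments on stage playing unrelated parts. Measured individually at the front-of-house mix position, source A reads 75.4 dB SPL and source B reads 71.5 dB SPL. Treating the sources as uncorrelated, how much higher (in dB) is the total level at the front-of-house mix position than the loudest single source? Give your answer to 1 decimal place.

Uncorrelated sources add in intensity (power), not in dB.
L_total = 10·log₁₀(10^(75.4/10) + 10^(71.5/10)) = 76.88 dB SPL.
Excess over the loudest (75.4 dB): 76.88 − 75.4 = 1.5 dB.

1.5 dB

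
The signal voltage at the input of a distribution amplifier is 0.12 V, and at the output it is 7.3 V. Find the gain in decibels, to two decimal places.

For a voltage ratio, dB = 20·log₁₀(V₂/V₁).
20·log₁₀(7.3/0.12) = 20·log₁₀(60.83) = 35.68 dB.

35.68 dB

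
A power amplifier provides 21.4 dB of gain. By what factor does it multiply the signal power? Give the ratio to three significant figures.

138

Power ratio = 10^(dB/10).
10^(21.4/10) = 10^(2.140) = 138.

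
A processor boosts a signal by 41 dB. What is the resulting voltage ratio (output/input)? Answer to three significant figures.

Voltage ratio = 10^(dB/20).
10^(41/20) = 10^(2.050) = 112.

112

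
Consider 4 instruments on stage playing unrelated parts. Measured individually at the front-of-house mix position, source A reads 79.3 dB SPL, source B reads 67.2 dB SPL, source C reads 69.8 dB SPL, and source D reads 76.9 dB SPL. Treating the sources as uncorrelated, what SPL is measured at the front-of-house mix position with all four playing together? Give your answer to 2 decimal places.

Incoherent sources sum as intensities:
L_total = 10·log₁₀(10^(79.3/10) + 10^(67.2/10) + 10^(69.8/10) + 10^(76.9/10)) = 10·log₁₀(148900000) = 81.73 dB SPL.

81.73 dB SPL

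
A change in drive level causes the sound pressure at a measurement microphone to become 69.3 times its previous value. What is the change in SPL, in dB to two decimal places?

SPL change from a pressure ratio uses the 20·log₁₀ form:
20·log₁₀(69.3) = 36.81 dB.

36.81 dB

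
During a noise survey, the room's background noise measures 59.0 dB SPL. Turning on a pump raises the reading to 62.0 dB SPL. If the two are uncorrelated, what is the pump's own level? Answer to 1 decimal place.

59.0 dB SPL

Subtract intensities: L_src = 10·log₁₀(10^(L_total/10) − 10^(L_bg/10)).
L_src = 10·log₁₀(10^(62.0/10) − 10^(59.0/10)) = 10·log₁₀(790600) = 59.0 dB SPL.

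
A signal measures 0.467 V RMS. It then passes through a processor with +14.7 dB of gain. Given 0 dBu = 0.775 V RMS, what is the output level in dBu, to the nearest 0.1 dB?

Input level: 20·log₁₀(0.467/0.775) = -4.40 dBu.
Output: -4.40 + 14.7 = +10.3 dBu.

+10.3 dBu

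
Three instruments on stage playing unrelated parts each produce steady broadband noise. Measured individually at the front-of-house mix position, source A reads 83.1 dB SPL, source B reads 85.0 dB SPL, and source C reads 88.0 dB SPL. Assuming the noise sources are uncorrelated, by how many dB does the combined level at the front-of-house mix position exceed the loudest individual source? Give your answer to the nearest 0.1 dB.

2.6 dB

Incoherent sources sum as intensities:
L_total = 10·log₁₀(10^(83.1/10) + 10^(85.0/10) + 10^(88.0/10)) = 90.61 dB SPL.
Excess over the loudest (88.0 dB): 90.61 − 88.0 = 2.6 dB.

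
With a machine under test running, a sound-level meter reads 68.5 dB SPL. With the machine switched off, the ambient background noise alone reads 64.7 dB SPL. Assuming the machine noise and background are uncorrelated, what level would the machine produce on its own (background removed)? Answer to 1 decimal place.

66.2 dB SPL

Remove the background by subtracting linear intensities:
L_src = 10·log₁₀(10^(68.5/10) − 10^(64.7/10)) = 10·log₁₀(4128000) = 66.2 dB SPL.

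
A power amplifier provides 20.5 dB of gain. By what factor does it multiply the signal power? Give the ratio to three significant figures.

Power ratio = 10^(dB/10).
10^(20.5/10) = 10^(2.050) = 112.

112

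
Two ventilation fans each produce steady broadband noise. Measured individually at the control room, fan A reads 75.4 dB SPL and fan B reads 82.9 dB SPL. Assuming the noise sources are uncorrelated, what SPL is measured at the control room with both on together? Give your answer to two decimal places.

83.61 dB SPL

Incoherent sources sum as intensities:
L_total = 10·log₁₀(10^(75.4/10) + 10^(82.9/10)) = 10·log₁₀(229700000) = 83.61 dB SPL.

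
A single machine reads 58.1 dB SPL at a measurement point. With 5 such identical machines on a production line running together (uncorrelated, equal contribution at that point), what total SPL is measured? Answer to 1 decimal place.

5 equal incoherent sources raise the level by 10·log₁₀(5) = 6.99 dB.
L_total = 58.1 + 6.99 = 65.1 dB SPL.

65.1 dB SPL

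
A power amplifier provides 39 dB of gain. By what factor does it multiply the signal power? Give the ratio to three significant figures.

Power ratio = 10^(dB/10).
10^(39/10) = 10^(3.900) = 7940.

7940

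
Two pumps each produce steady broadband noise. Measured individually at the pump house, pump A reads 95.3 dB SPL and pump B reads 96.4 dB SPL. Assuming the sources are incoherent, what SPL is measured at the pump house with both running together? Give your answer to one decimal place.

98.9 dB SPL

Uncorrelated sources add in intensity (power), not in dB.
L_total = 10·log₁₀(10^(95.3/10) + 10^(96.4/10)) = 10·log₁₀(7754000000) = 98.9 dB SPL.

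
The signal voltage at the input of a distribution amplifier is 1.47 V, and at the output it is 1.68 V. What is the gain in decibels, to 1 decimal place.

1.2 dB

Voltage ratio → dB uses the 20·log₁₀ form:
20·log₁₀(1.68/1.47) = 20·log₁₀(1.143) = 1.2 dB.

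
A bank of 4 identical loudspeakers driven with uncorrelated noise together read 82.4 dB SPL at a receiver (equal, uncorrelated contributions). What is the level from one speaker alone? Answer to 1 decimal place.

4 equal incoherent sources add 10·log₁₀(4) = 6.02 dB over one source.
L_one = 82.4 − 6.02 = 76.4 dB SPL.

76.4 dB SPL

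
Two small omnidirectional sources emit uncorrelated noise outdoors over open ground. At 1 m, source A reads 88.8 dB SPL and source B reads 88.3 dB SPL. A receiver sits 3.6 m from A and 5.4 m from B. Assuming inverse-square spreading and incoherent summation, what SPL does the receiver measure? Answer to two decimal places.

79.12 dB SPL

At the listener: L_A = 88.8 − 20·log₁₀(3.6) = 77.674 dB; L_B = 88.3 − 20·log₁₀(5.4) = 73.652 dB.
Combined: 10·log₁₀(10^(77.674/10)+10^(73.652/10)) = 79.12 dB SPL.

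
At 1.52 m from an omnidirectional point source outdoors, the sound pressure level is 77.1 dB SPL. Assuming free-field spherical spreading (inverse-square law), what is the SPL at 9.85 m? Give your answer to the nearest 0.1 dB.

For a point source in a free field, ΔL = −20·log₁₀(d₂/d₁).
ΔL = −20·log₁₀(9.85/1.52) = -16.23 dB, so L₂ = 77.1 + (-16.23) = 60.9 dB SPL.

60.9 dB SPL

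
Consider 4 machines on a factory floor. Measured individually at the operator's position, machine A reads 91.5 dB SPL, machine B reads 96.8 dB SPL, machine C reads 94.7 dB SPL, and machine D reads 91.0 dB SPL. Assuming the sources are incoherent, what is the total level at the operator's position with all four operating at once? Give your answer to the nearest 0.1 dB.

100.2 dB SPL

Add the sources as powers (linear), then convert back to dB:
L_total = 10·log₁₀(10^(91.5/10) + 10^(96.8/10) + 10^(94.7/10) + 10^(91.0/10)) = 10·log₁₀(10409000000) = 100.2 dB SPL.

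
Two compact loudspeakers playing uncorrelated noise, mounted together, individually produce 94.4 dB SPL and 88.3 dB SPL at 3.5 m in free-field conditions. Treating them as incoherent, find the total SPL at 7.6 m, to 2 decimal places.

88.62 dB SPL

Combined at 3.5 m: 10·log₁₀(10^(94.4/10)+10^(88.3/10)) = 95.353 dB SPL.
Then apply −20·log₁₀(7.6/3.5) = -6.735 dB → 88.62 dB SPL.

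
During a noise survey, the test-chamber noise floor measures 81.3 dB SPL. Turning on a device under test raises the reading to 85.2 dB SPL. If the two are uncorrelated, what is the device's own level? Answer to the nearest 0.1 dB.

Subtract intensities: L_src = 10·log₁₀(10^(L_total/10) − 10^(L_bg/10)).
L_src = 10·log₁₀(10^(85.2/10) − 10^(81.3/10)) = 10·log₁₀(196200000) = 82.9 dB SPL.

82.9 dB SPL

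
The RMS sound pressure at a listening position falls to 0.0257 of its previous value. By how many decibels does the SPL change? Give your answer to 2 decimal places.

SPL change from a pressure ratio uses the 20·log₁₀ form:
20·log₁₀(0.0257) = -31.80 dB.

-31.80 dB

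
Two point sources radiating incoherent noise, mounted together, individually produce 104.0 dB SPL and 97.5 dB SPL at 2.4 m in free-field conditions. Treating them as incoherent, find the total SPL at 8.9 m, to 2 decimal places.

93.49 dB SPL

Combined at 2.4 m: 10·log₁₀(10^(104.0/10)+10^(97.5/10)) = 104.877 dB SPL.
Then apply −20·log₁₀(8.9/2.4) = -11.384 dB → 93.49 dB SPL.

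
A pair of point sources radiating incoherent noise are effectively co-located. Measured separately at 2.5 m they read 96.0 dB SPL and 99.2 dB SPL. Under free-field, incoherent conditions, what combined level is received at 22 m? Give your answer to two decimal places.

82.01 dB SPL

Combined at 2.5 m: 10·log₁₀(10^(96.0/10)+10^(99.2/10)) = 100.899 dB SPL.
Then apply −20·log₁₀(22/2.5) = -18.890 dB → 82.01 dB SPL.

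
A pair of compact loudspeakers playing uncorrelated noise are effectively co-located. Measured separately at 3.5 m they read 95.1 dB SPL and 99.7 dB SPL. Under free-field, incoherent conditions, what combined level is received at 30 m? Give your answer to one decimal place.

82.3 dB SPL

Combined at 3.5 m: 10·log₁₀(10^(95.1/10)+10^(99.7/10)) = 100.99 dB SPL.
Then apply −20·log₁₀(30/3.5) = -18.66 dB → 82.3 dB SPL.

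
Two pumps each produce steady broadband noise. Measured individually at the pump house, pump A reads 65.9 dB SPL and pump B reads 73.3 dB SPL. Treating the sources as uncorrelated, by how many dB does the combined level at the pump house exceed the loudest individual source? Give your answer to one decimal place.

Uncorrelated sources add in intensity (power), not in dB.
L_total = 10·log₁₀(10^(65.9/10) + 10^(73.3/10)) = 74.03 dB SPL.
Excess over the loudest (73.3 dB): 74.03 − 73.3 = 0.7 dB.

0.7 dB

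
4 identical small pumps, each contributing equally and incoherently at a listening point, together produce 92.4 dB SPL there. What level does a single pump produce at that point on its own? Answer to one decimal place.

4 equal incoherent sources add 10·log₁₀(4) = 6.02 dB over one source.
L_one = 92.4 − 6.02 = 86.4 dB SPL.

86.4 dB SPL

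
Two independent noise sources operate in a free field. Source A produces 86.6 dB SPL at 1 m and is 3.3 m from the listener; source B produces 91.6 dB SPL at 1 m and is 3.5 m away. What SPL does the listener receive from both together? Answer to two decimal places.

At the listener: L_A = 86.6 − 20·log₁₀(3.3) = 76.230 dB; L_B = 91.6 − 20·log₁₀(3.5) = 80.719 dB.
Combined: 10·log₁₀(10^(76.230/10)+10^(80.719/10)) = 82.04 dB SPL.

82.04 dB SPL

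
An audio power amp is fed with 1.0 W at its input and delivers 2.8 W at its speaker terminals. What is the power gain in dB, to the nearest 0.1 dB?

4.5 dB

For a power ratio, dB = 10·log₁₀(P₂/P₁).
10·log₁₀(2.8/1.0) = 10·log₁₀(2.800) = 4.5 dB.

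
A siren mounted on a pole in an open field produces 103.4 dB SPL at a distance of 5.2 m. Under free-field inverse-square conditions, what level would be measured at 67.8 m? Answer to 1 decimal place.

81.1 dB SPL

Free-field point source: level drops by 20·log₁₀ of the distance ratio.
ΔL = −20·log₁₀(67.8/5.2) = -22.30 dB, so L₂ = 103.4 + (-22.30) = 81.1 dB SPL.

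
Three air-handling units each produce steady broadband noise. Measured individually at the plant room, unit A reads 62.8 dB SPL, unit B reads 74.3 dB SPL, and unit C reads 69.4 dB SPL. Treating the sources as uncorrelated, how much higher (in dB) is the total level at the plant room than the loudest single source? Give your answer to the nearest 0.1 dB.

Add the sources as powers (linear), then convert back to dB:
L_total = 10·log₁₀(10^(62.8/10) + 10^(74.3/10) + 10^(69.4/10)) = 75.74 dB SPL.
Excess over the loudest (74.3 dB): 75.74 − 74.3 = 1.4 dB.

1.4 dB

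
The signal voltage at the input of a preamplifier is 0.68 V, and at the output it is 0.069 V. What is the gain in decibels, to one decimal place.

-19.9 dB

Voltage ratio → dB uses the 20·log₁₀ form:
20·log₁₀(0.069/0.68) = 20·log₁₀(0.1015) = -19.9 dB.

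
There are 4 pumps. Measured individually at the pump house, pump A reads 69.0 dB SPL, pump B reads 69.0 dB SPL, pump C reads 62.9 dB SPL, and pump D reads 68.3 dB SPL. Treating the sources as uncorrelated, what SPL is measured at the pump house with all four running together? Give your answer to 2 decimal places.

Add the sources as powers (linear), then convert back to dB:
L_total = 10·log₁₀(10^(69.0/10) + 10^(69.0/10) + 10^(62.9/10) + 10^(68.3/10)) = 10·log₁₀(24600000) = 73.91 dB SPL.

73.91 dB SPL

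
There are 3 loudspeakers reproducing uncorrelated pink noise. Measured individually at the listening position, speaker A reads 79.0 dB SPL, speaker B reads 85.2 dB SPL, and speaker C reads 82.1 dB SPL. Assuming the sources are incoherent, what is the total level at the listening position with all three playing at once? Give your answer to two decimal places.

Incoherent sources sum as intensities:
L_total = 10·log₁₀(10^(79.0/10) + 10^(85.2/10) + 10^(82.1/10)) = 10·log₁₀(572700000) = 87.58 dB SPL.

87.58 dB SPL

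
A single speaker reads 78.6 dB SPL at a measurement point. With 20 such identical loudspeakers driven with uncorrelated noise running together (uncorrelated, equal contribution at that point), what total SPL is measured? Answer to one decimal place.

20 equal incoherent sources raise the level by 10·log₁₀(20) = 13.01 dB.
L_total = 78.6 + 13.01 = 91.6 dB SPL.

91.6 dB SPL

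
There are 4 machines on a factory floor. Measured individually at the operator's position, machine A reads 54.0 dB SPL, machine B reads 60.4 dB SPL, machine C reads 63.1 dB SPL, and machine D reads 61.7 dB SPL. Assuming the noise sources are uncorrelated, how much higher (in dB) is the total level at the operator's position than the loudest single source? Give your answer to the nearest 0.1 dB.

Incoherent sources sum as intensities:
L_total = 10·log₁₀(10^(54.0/10) + 10^(60.4/10) + 10^(63.1/10) + 10^(61.7/10)) = 66.87 dB SPL.
Excess over the loudest (63.1 dB): 66.87 − 63.1 = 3.8 dB.

3.8 dB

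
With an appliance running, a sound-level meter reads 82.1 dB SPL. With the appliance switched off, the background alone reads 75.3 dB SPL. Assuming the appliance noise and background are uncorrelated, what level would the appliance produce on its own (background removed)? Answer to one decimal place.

81.1 dB SPL

Remove the background by subtracting linear intensities:
L_src = 10·log₁₀(10^(82.1/10) − 10^(75.3/10)) = 10·log₁₀(128300000) = 81.1 dB SPL.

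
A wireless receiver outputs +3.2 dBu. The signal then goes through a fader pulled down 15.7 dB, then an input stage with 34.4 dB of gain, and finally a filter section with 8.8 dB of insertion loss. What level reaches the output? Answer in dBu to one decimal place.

+13.1 dBu

In dB, series stages simply add:
+3.2 − 15.7 + 34.4 − 8.8 = +13.1 dBu.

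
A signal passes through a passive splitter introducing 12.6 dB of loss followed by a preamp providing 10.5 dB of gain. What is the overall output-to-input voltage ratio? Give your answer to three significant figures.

Net gain = (−12.6) + 10.5 = -2.1 dB.
Voltage ratio = 10^(-2.1/20) = 0.785.

0.785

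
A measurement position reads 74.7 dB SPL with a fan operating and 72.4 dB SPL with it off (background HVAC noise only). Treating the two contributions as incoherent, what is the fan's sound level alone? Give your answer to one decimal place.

70.8 dB SPL

Remove the background by subtracting linear intensities:
L_src = 10·log₁₀(10^(74.7/10) − 10^(72.4/10)) = 10·log₁₀(12130000) = 70.8 dB SPL.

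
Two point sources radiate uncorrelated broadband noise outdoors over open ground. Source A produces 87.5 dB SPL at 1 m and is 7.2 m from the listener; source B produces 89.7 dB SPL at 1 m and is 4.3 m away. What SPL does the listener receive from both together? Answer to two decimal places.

77.88 dB SPL

At the listener: L_A = 87.5 − 20·log₁₀(7.2) = 70.353 dB; L_B = 89.7 − 20·log₁₀(4.3) = 77.031 dB.
Combined: 10·log₁₀(10^(70.353/10)+10^(77.031/10)) = 77.88 dB SPL.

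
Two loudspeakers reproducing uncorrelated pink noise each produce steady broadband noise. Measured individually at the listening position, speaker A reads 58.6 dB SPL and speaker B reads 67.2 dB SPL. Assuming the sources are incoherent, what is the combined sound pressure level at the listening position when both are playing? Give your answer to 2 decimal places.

Add the sources as powers (linear), then convert back to dB:
L_total = 10·log₁₀(10^(58.6/10) + 10^(67.2/10)) = 10·log₁₀(5973000) = 67.76 dB SPL.

67.76 dB SPL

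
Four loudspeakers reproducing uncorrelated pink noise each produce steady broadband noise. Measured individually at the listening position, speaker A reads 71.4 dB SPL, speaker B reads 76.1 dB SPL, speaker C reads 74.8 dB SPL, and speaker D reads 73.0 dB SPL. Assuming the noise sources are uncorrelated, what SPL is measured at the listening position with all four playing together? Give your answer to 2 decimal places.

Incoherent sources sum as intensities:
L_total = 10·log₁₀(10^(71.4/10) + 10^(76.1/10) + 10^(74.8/10) + 10^(73.0/10)) = 10·log₁₀(104700000) = 80.20 dB SPL.

80.20 dB SPL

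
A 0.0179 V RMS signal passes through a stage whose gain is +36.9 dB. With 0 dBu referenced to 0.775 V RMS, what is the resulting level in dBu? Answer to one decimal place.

Input level: 20·log₁₀(0.0179/0.775) = -32.73 dBu.
Output: -32.73 + 36.9 = +4.2 dBu.

+4.2 dBu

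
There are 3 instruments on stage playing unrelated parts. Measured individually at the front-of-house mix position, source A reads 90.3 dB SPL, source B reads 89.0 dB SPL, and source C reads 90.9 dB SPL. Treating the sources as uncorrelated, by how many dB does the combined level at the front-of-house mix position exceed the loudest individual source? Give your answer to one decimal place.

Incoherent sources sum as intensities:
L_total = 10·log₁₀(10^(90.3/10) + 10^(89.0/10) + 10^(90.9/10)) = 94.91 dB SPL.
Excess over the loudest (90.9 dB): 94.91 − 90.9 = 4.0 dB.

4.0 dB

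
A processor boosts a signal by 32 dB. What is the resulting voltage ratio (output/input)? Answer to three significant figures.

39.8

Voltage ratio = 10^(dB/20).
10^(32/20) = 10^(1.600) = 39.8.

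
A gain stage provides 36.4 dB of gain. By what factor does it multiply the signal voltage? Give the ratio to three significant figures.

66.1

Voltage ratio = 10^(dB/20).
10^(36.4/20) = 10^(1.820) = 66.1.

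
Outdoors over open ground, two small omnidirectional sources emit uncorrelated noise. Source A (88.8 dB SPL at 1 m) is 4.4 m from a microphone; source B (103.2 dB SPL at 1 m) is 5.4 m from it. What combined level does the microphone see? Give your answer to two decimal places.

88.78 dB SPL

At the listener: L_A = 88.8 − 20·log₁₀(4.4) = 75.931 dB; L_B = 103.2 − 20·log₁₀(5.4) = 88.552 dB.
Combined: 10·log₁₀(10^(75.931/10)+10^(88.552/10)) = 88.78 dB SPL.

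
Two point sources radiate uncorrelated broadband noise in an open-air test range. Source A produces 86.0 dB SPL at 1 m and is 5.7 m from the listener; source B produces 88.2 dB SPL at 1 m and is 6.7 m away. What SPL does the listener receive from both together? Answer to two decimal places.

74.31 dB SPL

At the listener: L_A = 86.0 − 20·log₁₀(5.7) = 70.883 dB; L_B = 88.2 − 20·log₁₀(6.7) = 71.679 dB.
Combined: 10·log₁₀(10^(70.883/10)+10^(71.679/10)) = 74.31 dB SPL.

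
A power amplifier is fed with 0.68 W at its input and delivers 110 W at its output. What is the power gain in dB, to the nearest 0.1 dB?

22.1 dB

Power ratio → dB uses the 10·log₁₀ form:
10·log₁₀(110/0.68) = 10·log₁₀(161.8) = 22.1 dB.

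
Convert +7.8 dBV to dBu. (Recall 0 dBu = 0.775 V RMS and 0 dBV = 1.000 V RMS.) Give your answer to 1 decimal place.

+10.0 dBu

The offset between the scales is 20·log₁₀(0.775/1.000) = −2.214 dB.
So dBu = +7.8 + 2.214 = +10.0 dBu.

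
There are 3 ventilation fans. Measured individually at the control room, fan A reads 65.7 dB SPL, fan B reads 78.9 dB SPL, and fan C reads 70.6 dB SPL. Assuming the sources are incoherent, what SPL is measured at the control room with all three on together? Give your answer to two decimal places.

Incoherent sources sum as intensities:
L_total = 10·log₁₀(10^(65.7/10) + 10^(78.9/10) + 10^(70.6/10)) = 10·log₁₀(92820000) = 79.68 dB SPL.

79.68 dB SPL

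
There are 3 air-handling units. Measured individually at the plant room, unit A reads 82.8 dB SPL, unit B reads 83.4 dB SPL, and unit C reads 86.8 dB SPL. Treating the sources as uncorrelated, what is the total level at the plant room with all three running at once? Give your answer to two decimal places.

Uncorrelated sources add in intensity (power), not in dB.
L_total = 10·log₁₀(10^(82.8/10) + 10^(83.4/10) + 10^(86.8/10)) = 10·log₁₀(888000000) = 89.48 dB SPL.

89.48 dB SPL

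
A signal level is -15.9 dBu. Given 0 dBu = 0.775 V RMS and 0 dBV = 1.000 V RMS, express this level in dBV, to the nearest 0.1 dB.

The offset between the scales is 20·log₁₀(0.775/1.000) = −2.214 dB.
So dBV = -15.9 − 2.214 = -18.1 dBV.

-18.1 dBV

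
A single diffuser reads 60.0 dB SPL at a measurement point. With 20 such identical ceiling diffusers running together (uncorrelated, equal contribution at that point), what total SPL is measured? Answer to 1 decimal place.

20 equal incoherent sources raise the level by 10·log₁₀(20) = 13.01 dB.
L_total = 60.0 + 13.01 = 73.0 dB SPL.

73.0 dB SPL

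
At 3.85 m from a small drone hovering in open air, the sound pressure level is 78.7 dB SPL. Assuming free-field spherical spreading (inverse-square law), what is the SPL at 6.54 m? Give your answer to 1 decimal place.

74.1 dB SPL

For a point source in a free field, ΔL = −20·log₁₀(d₂/d₁).
ΔL = −20·log₁₀(6.54/3.85) = -4.60 dB, so L₂ = 78.7 + (-4.60) = 74.1 dB SPL.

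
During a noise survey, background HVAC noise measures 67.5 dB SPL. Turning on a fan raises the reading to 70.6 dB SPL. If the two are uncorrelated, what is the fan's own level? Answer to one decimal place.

Subtract intensities: L_src = 10·log₁₀(10^(L_total/10) − 10^(L_bg/10)).
L_src = 10·log₁₀(10^(70.6/10) − 10^(67.5/10)) = 10·log₁₀(5858000) = 67.7 dB SPL.

67.7 dB SPL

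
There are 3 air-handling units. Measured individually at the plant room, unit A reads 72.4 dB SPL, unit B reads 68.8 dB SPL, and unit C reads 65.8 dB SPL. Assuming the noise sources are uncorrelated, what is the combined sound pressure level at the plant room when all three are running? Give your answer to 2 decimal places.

Add the sources as powers (linear), then convert back to dB:
L_total = 10·log₁₀(10^(72.4/10) + 10^(68.8/10) + 10^(65.8/10)) = 10·log₁₀(28770000) = 74.59 dB SPL.

74.59 dB SPL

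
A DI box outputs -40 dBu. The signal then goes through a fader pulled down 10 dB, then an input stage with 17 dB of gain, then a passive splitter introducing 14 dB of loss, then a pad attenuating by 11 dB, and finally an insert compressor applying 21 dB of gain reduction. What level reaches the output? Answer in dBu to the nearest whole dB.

In dB, series stages simply add:
-40 − 10 + 17 − 14 − 11 − 21 = -79 dBu.

-79 dBu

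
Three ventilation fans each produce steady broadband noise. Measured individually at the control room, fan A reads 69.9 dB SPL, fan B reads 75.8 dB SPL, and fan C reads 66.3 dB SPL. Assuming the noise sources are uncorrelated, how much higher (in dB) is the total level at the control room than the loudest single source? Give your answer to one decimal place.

Uncorrelated sources add in intensity (power), not in dB.
L_total = 10·log₁₀(10^(69.9/10) + 10^(75.8/10) + 10^(66.3/10)) = 77.16 dB SPL.
Excess over the loudest (75.8 dB): 77.16 − 75.8 = 1.4 dB.

1.4 dB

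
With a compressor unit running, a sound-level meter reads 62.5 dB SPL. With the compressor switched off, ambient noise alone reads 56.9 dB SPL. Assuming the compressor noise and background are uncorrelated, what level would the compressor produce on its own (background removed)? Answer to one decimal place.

Background correction is a power subtraction:
L_src = 10·log₁₀(10^(62.5/10) − 10^(56.9/10)) = 10·log₁₀(1289000) = 61.1 dB SPL.

61.1 dB SPL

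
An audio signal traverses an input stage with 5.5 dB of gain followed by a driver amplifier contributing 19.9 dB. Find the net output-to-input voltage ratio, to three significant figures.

Net gain = 5.5 + 19.9 = 25.4 dB.
Voltage ratio = 10^(25.4/20) = 18.6.

18.6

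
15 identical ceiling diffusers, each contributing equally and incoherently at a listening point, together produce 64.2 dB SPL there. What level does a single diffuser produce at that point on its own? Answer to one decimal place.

52.4 dB SPL

15 equal incoherent sources add 10·log₁₀(15) = 11.76 dB over one source.
L_one = 64.2 − 11.76 = 52.4 dB SPL.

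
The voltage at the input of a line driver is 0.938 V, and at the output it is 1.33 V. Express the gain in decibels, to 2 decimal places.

Voltage ratio → dB uses the 20·log₁₀ form:
20·log₁₀(1.33/0.938) = 20·log₁₀(1.418) = 3.03 dB.

3.03 dB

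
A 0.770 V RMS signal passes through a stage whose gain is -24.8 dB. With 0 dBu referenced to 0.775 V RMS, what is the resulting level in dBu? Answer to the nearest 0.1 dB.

-24.9 dBu

Input level: 20·log₁₀(0.770/0.775) = -0.06 dBu.
Output: -0.06 − 24.8 = -24.9 dBu.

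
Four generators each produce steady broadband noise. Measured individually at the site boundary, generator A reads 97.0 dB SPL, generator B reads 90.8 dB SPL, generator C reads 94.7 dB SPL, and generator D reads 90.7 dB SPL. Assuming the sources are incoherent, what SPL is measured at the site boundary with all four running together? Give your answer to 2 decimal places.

Incoherent sources sum as intensities:
L_total = 10·log₁₀(10^(97.0/10) + 10^(90.8/10) + 10^(94.7/10) + 10^(90.7/10)) = 10·log₁₀(10340000000) = 100.15 dB SPL.

100.15 dB SPL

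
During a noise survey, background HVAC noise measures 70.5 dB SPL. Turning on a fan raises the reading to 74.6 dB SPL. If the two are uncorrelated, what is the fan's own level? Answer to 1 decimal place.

Background correction is a power subtraction:
L_src = 10·log₁₀(10^(74.6/10) − 10^(70.5/10)) = 10·log₁₀(17620000) = 72.5 dB SPL.

72.5 dB SPL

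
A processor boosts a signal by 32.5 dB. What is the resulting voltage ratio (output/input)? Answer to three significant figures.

42.2

Voltage ratio = 10^(dB/20).
10^(32.5/20) = 10^(1.625) = 42.2.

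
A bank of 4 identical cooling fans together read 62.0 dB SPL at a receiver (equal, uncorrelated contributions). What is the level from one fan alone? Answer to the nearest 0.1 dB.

56.0 dB SPL

4 equal incoherent sources add 10·log₁₀(4) = 6.02 dB over one source.
L_one = 62.0 − 6.02 = 56.0 dB SPL.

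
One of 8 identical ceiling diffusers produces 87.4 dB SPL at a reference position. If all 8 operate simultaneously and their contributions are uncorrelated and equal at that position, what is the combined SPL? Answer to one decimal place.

96.4 dB SPL

8 equal incoherent sources raise the level by 10·log₁₀(8) = 9.03 dB.
L_total = 87.4 + 9.03 = 96.4 dB SPL.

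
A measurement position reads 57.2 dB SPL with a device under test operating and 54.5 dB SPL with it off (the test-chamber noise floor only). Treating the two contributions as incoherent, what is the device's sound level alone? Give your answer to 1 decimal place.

Background correction is a power subtraction:
L_src = 10·log₁₀(10^(57.2/10) − 10^(54.5/10)) = 10·log₁₀(243000) = 53.9 dB SPL.

53.9 dB SPL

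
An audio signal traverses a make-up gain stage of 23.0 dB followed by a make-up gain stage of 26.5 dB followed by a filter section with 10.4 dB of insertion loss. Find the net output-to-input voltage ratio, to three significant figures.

90.2

Net gain = 23.0 + 26.5 + (−10.4) = 39.1 dB.
Voltage ratio = 10^(39.1/20) = 90.2.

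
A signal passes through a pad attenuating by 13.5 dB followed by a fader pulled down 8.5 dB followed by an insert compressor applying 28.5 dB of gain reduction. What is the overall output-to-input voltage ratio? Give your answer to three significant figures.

Net gain = (−13.5) + (−8.5) + (−28.5) = -50.5 dB.
Voltage ratio = 10^(-50.5/20) = 0.00299.

0.00299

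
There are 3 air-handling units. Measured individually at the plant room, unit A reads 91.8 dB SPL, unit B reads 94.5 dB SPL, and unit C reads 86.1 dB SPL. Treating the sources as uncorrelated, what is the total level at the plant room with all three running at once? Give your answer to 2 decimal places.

96.76 dB SPL

Uncorrelated sources add in intensity (power), not in dB.
L_total = 10·log₁₀(10^(91.8/10) + 10^(94.5/10) + 10^(86.1/10)) = 10·log₁₀(4739000000) = 96.76 dB SPL.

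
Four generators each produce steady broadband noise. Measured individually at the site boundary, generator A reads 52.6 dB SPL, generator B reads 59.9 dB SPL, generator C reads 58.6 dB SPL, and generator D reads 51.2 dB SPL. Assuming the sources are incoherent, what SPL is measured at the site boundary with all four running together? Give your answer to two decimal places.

63.04 dB SPL

Incoherent sources sum as intensities:
L_total = 10·log₁₀(10^(52.6/10) + 10^(59.9/10) + 10^(58.6/10) + 10^(51.2/10)) = 10·log₁₀(2015000) = 63.04 dB SPL.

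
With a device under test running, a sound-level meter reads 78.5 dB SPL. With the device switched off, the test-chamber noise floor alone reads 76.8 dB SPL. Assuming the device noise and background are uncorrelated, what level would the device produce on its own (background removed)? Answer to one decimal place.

73.6 dB SPL

Subtract intensities: L_src = 10·log₁₀(10^(L_total/10) − 10^(L_bg/10)).
L_src = 10·log₁₀(10^(78.5/10) − 10^(76.8/10)) = 10·log₁₀(22930000) = 73.6 dB SPL.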